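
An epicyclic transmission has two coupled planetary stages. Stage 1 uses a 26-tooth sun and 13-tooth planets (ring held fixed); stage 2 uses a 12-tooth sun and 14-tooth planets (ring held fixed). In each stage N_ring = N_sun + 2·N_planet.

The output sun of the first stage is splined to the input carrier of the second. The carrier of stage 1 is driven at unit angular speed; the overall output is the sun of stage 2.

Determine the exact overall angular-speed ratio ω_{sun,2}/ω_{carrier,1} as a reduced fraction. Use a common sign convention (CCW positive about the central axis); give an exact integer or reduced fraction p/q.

Stage 1: N_ring = 26 + 2·13 = 52
Stage 1: 26(ω_s−ω_c) = −52(ω_r−ω_c),  ω_r=0, ω_c=1
Stage 1: ω_s = 1 − (52/26)(0−1) = 3
  ⇒ ω_s¹/ω_c¹ = 3
Stage 2: N_ring = 12 + 2·14 = 40
Stage 2: 12(ω_s−ω_c) = −40(ω_r−ω_c),  ω_r=0, ω_c=1
Stage 2: ω_s = 1 − (40/12)(0−1) = 13/3
  ⇒ ω_s²/ω_c² = 13/3
Coupling ω_c² = ω_s¹ ⇒ overall = 3 × 13/3 = 13

13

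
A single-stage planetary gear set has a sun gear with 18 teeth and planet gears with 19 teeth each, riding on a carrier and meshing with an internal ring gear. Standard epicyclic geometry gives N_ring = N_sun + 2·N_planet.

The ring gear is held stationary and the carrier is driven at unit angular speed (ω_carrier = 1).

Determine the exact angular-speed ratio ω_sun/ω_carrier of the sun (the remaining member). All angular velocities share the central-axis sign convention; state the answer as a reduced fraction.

37/9

N_ring = 18 + 2·19 = 56
18(ω_s−ω_c) = −56(ω_r−ω_c),  ω_r=0, ω_c=1
ω_s = 1 − (56/18)(0−1) = 37/9
ω_s/ω_c = 37/9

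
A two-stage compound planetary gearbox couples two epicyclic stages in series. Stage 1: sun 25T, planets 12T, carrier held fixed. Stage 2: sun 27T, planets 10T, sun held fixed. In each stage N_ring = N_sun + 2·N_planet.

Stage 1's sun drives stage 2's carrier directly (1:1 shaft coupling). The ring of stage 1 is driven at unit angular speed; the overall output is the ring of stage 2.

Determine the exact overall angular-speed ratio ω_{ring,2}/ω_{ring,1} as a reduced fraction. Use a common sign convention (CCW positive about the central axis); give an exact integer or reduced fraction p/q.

Stage 1: N_ring = 25 + 2·12 = 49
Stage 1: 25(ω_s−ω_c) = −49(ω_r−ω_c),  ω_c=0, ω_r=1
Stage 1: ω_s = 0 − (49/25)(1−0) = -49/25
  ⇒ ω_s¹/ω_r¹ = -49/25
Stage 2: N_ring = 27 + 2·10 = 47
Stage 2: 27(ω_s−ω_c) = −47(ω_r−ω_c),  ω_s=0, ω_c=1
Stage 2: ω_r = 1 − (27/47)(0−1) = 74/47
  ⇒ ω_r²/ω_c² = 74/47
Coupling ω_c² = ω_s¹ ⇒ overall = -49/25 × 74/47 = -3626/1175

-3626/1175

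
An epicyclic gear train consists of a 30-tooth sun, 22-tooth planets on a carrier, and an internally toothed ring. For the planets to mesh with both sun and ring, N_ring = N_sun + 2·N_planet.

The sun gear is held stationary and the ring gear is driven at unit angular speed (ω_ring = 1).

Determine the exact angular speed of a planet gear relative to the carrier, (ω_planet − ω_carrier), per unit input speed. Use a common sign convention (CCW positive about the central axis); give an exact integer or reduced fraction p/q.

N_ring = 30 + 2·22 = 74
30(ω_s−ω_c) = −74(ω_r−ω_c),  ω_s=0, ω_r=1
30(0−ω_c) = −74(1−ω_c)  ⇒  104ω_c = 74  ⇒  ω_c = 37/52
sun–planet: 30·(0−37/52) = −22·(ω_p−ω_c)  ⇒  ω_p−ω_c = −(30/22)·(-37/52) = 555/572

555/572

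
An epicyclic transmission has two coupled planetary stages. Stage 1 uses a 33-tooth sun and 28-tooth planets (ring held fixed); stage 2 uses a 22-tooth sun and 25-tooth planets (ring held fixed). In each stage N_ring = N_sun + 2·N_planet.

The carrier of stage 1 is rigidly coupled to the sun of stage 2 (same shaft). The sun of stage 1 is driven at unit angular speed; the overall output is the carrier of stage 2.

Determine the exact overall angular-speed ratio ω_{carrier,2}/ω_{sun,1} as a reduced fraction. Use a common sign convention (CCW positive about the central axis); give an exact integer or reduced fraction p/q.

Stage 1: N_ring = 33 + 2·28 = 89
Stage 1: 33(ω_s−ω_c) = −89(ω_r−ω_c),  ω_r=0, ω_s=1
Stage 1: 33(1−ω_c) = −89(0−ω_c)  ⇒  122ω_c = 33  ⇒  ω_c = 33/122
  ⇒ ω_c¹/ω_s¹ = 33/122
Stage 2: N_ring = 22 + 2·25 = 72
Stage 2: 22(ω_s−ω_c) = −72(ω_r−ω_c),  ω_r=0, ω_s=1
Stage 2: 22(1−ω_c) = −72(0−ω_c)  ⇒  94ω_c = 22  ⇒  ω_c = 11/47
  ⇒ ω_c²/ω_s² = 11/47
Coupling ω_s² = ω_c¹ ⇒ overall = 33/122 × 11/47 = 363/5734

363/5734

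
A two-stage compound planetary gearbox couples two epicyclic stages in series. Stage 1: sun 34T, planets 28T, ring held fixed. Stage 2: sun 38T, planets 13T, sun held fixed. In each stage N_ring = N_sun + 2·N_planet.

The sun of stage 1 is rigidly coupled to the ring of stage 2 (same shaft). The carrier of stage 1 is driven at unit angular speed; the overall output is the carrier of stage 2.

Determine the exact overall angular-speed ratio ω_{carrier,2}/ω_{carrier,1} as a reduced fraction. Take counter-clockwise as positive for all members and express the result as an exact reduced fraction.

1984/867

Stage 1: N_ring = 34 + 2·28 = 90
Stage 1: 34(ω_s−ω_c) = −90(ω_r−ω_c),  ω_r=0, ω_c=1
Stage 1: ω_s = 1 − (90/34)(0−1) = 62/17
  ⇒ ω_s¹/ω_c¹ = 62/17
Stage 2: N_ring = 38 + 2·13 = 64
Stage 2: 38(ω_s−ω_c) = −64(ω_r−ω_c),  ω_s=0, ω_r=1
Stage 2: 38(0−ω_c) = −64(1−ω_c)  ⇒  102ω_c = 64  ⇒  ω_c = 32/51
  ⇒ ω_c²/ω_r² = 32/51
Coupling ω_r² = ω_s¹ ⇒ overall = 62/17 × 32/51 = 1984/867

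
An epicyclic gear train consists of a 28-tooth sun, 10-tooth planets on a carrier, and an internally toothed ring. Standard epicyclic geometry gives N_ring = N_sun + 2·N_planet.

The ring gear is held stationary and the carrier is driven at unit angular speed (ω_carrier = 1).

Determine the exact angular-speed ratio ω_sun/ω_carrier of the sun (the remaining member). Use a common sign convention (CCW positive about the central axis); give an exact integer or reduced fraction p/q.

19/7

N_ring = 28 + 2·10 = 48
28(ω_s−ω_c) = −48(ω_r−ω_c),  ω_r=0, ω_c=1
ω_s = 1 − (48/28)(0−1) = 19/7
ω_s/ω_c = 19/7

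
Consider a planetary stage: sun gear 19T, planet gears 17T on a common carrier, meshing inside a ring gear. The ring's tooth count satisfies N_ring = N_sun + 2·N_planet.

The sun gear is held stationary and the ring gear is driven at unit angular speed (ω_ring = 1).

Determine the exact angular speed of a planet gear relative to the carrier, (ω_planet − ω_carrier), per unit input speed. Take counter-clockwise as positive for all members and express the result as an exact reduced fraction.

1007/1224

N_ring = 19 + 2·17 = 53
19(ω_s−ω_c) = −53(ω_r−ω_c),  ω_s=0, ω_r=1
19(0−ω_c) = −53(1−ω_c)  ⇒  72ω_c = 53  ⇒  ω_c = 53/72
sun–planet: 19·(0−53/72) = −17·(ω_p−ω_c)  ⇒  ω_p−ω_c = −(19/17)·(-53/72) = 1007/1224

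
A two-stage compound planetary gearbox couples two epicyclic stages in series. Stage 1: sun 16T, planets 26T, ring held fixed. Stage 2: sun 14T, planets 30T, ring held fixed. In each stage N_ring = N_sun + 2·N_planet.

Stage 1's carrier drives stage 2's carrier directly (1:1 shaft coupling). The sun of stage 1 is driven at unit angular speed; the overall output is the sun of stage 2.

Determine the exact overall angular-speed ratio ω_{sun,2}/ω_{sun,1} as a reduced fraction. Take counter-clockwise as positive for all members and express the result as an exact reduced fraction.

Stage 1: N_ring = 16 + 2·26 = 68
Stage 1: 16(ω_s−ω_c) = −68(ω_r−ω_c),  ω_r=0, ω_s=1
Stage 1: 16(1−ω_c) = −68(0−ω_c)  ⇒  84ω_c = 16  ⇒  ω_c = 4/21
  ⇒ ω_c¹/ω_s¹ = 4/21
Stage 2: N_ring = 14 + 2·30 = 74
Stage 2: 14(ω_s−ω_c) = −74(ω_r−ω_c),  ω_r=0, ω_c=1
Stage 2: ω_s = 1 − (74/14)(0−1) = 44/7
  ⇒ ω_s²/ω_c² = 44/7
Coupling ω_c² = ω_c¹ ⇒ overall = 4/21 × 44/7 = 176/147

176/147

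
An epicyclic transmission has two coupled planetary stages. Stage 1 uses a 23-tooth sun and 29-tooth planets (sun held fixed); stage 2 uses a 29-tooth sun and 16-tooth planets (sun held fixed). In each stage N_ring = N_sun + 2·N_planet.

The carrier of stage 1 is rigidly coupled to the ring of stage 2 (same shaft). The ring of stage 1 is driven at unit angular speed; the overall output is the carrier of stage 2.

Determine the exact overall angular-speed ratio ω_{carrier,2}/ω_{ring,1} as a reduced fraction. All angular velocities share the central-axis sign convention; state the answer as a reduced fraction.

549/1040

Stage 1: N_ring = 23 + 2·29 = 81
Stage 1: 23(ω_s−ω_c) = −81(ω_r−ω_c),  ω_s=0, ω_r=1
Stage 1: 23(0−ω_c) = −81(1−ω_c)  ⇒  104ω_c = 81  ⇒  ω_c = 81/104
  ⇒ ω_c¹/ω_r¹ = 81/104
Stage 2: N_ring = 29 + 2·16 = 61
Stage 2: 29(ω_s−ω_c) = −61(ω_r−ω_c),  ω_s=0, ω_r=1
Stage 2: 29(0−ω_c) = −61(1−ω_c)  ⇒  90ω_c = 61  ⇒  ω_c = 61/90
  ⇒ ω_c²/ω_r² = 61/90
Coupling ω_r² = ω_c¹ ⇒ overall = 81/104 × 61/90 = 549/1040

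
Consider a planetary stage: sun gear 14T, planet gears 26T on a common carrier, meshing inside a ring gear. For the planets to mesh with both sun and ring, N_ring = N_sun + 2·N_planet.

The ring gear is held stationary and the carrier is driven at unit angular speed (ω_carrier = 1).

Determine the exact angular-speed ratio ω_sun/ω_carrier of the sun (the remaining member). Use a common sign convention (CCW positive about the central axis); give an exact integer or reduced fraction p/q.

N_ring = 14 + 2·26 = 66
14(ω_s−ω_c) = −66(ω_r−ω_c),  ω_r=0, ω_c=1
ω_s = 1 − (66/14)(0−1) = 40/7
ω_s/ω_c = 40/7

40/7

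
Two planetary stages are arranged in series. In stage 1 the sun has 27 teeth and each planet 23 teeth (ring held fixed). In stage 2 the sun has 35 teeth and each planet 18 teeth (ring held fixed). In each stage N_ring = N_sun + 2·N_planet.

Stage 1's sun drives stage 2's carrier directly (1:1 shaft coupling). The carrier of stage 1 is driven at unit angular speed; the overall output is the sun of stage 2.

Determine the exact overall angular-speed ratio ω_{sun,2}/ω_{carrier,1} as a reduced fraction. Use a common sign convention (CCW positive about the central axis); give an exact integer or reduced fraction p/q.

Stage 1: N_ring = 27 + 2·23 = 73
Stage 1: 27(ω_s−ω_c) = −73(ω_r−ω_c),  ω_r=0, ω_c=1
Stage 1: ω_s = 1 − (73/27)(0−1) = 100/27
  ⇒ ω_s¹/ω_c¹ = 100/27
Stage 2: N_ring = 35 + 2·18 = 71
Stage 2: 35(ω_s−ω_c) = −71(ω_r−ω_c),  ω_r=0, ω_c=1
Stage 2: ω_s = 1 − (71/35)(0−1) = 106/35
  ⇒ ω_s²/ω_c² = 106/35
Coupling ω_c² = ω_s¹ ⇒ overall = 100/27 × 106/35 = 2120/189

2120/189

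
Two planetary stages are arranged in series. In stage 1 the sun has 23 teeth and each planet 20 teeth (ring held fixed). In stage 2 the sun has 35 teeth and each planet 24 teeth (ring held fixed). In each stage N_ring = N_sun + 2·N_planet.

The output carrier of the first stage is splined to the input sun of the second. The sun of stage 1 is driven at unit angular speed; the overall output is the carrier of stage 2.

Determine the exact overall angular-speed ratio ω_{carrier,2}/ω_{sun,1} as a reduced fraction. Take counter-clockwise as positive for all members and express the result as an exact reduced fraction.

805/10148

Stage 1: N_ring = 23 + 2·20 = 63
Stage 1: 23(ω_s−ω_c) = −63(ω_r−ω_c),  ω_r=0, ω_s=1
Stage 1: 23(1−ω_c) = −63(0−ω_c)  ⇒  86ω_c = 23  ⇒  ω_c = 23/86
  ⇒ ω_c¹/ω_s¹ = 23/86
Stage 2: N_ring = 35 + 2·24 = 83
Stage 2: 35(ω_s−ω_c) = −83(ω_r−ω_c),  ω_r=0, ω_s=1
Stage 2: 35(1−ω_c) = −83(0−ω_c)  ⇒  118ω_c = 35  ⇒  ω_c = 35/118
  ⇒ ω_c²/ω_s² = 35/118
Coupling ω_s² = ω_c¹ ⇒ overall = 23/86 × 35/118 = 805/10148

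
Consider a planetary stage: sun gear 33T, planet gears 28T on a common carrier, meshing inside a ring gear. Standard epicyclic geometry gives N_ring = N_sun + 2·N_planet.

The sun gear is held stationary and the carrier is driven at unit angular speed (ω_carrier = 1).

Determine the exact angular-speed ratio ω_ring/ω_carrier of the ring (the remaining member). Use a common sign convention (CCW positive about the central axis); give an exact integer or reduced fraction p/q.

N_ring = 33 + 2·28 = 89
33(ω_s−ω_c) = −89(ω_r−ω_c),  ω_s=0, ω_c=1
ω_r = 1 − (33/89)(0−1) = 122/89
ω_r/ω_c = 122/89

122/89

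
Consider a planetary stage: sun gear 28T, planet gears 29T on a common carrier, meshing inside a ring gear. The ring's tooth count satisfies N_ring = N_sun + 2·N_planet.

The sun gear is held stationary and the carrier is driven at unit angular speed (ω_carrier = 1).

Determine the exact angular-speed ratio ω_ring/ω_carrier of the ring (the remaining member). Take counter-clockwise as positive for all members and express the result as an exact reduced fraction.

N_ring = 28 + 2·29 = 86
28(ω_s−ω_c) = −86(ω_r−ω_c),  ω_s=0, ω_c=1
ω_r = 1 − (28/86)(0−1) = 57/43
ω_r/ω_c = 57/43

57/43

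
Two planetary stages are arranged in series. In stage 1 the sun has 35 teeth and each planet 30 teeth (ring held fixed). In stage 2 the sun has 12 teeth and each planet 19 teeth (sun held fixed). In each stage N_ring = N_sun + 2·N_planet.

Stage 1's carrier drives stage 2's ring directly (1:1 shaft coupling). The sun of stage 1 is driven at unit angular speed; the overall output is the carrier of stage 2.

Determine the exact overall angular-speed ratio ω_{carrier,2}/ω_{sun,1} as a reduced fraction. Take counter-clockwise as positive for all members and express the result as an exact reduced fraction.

175/806

Stage 1: N_ring = 35 + 2·30 = 95
Stage 1: 35(ω_s−ω_c) = −95(ω_r−ω_c),  ω_r=0, ω_s=1
Stage 1: 35(1−ω_c) = −95(0−ω_c)  ⇒  130ω_c = 35  ⇒  ω_c = 7/26
  ⇒ ω_c¹/ω_s¹ = 7/26
Stage 2: N_ring = 12 + 2·19 = 50
Stage 2: 12(ω_s−ω_c) = −50(ω_r−ω_c),  ω_s=0, ω_r=1
Stage 2: 12(0−ω_c) = −50(1−ω_c)  ⇒  62ω_c = 50  ⇒  ω_c = 25/31
  ⇒ ω_c²/ω_r² = 25/31
Coupling ω_r² = ω_c¹ ⇒ overall = 7/26 × 25/31 = 175/806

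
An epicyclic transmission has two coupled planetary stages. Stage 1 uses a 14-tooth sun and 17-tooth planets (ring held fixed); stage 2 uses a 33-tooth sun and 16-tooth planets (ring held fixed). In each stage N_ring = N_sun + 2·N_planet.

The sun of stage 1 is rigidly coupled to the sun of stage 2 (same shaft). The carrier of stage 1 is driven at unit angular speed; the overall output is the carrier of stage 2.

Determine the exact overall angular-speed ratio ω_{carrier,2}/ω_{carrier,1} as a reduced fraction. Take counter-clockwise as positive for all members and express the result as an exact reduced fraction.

Stage 1: N_ring = 14 + 2·17 = 48
Stage 1: 14(ω_s−ω_c) = −48(ω_r−ω_c),  ω_r=0, ω_c=1
Stage 1: ω_s = 1 − (48/14)(0−1) = 31/7
  ⇒ ω_s¹/ω_c¹ = 31/7
Stage 2: N_ring = 33 + 2·16 = 65
Stage 2: 33(ω_s−ω_c) = −65(ω_r−ω_c),  ω_r=0, ω_s=1
Stage 2: 33(1−ω_c) = −65(0−ω_c)  ⇒  98ω_c = 33  ⇒  ω_c = 33/98
  ⇒ ω_c²/ω_s² = 33/98
Coupling ω_s² = ω_s¹ ⇒ overall = 31/7 × 33/98 = 1023/686

1023/686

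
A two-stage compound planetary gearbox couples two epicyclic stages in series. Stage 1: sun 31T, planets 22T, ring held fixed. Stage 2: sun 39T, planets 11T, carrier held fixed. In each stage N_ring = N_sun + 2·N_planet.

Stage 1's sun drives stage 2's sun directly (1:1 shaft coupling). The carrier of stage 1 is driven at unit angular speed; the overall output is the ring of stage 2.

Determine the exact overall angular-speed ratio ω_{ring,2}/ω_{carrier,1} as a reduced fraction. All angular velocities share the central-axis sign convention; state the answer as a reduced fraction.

-4134/1891

Stage 1: N_ring = 31 + 2·22 = 75
Stage 1: 31(ω_s−ω_c) = −75(ω_r−ω_c),  ω_r=0, ω_c=1
Stage 1: ω_s = 1 − (75/31)(0−1) = 106/31
  ⇒ ω_s¹/ω_c¹ = 106/31
Stage 2: N_ring = 39 + 2·11 = 61
Stage 2: 39(ω_s−ω_c) = −61(ω_r−ω_c),  ω_c=0, ω_s=1
Stage 2: ω_r = 0 − (39/61)(1−0) = -39/61
  ⇒ ω_r²/ω_s² = -39/61
Coupling ω_s² = ω_s¹ ⇒ overall = 106/31 × -39/61 = -4134/1891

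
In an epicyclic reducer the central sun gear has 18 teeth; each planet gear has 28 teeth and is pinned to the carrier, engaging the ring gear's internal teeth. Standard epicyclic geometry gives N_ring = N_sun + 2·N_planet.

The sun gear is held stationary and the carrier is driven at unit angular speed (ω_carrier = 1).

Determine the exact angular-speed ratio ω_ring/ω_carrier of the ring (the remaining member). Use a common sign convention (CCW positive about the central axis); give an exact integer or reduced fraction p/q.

46/37

N_ring = 18 + 2·28 = 74
18(ω_s−ω_c) = −74(ω_r−ω_c),  ω_s=0, ω_c=1
ω_r = 1 − (18/74)(0−1) = 46/37
ω_r/ω_c = 46/37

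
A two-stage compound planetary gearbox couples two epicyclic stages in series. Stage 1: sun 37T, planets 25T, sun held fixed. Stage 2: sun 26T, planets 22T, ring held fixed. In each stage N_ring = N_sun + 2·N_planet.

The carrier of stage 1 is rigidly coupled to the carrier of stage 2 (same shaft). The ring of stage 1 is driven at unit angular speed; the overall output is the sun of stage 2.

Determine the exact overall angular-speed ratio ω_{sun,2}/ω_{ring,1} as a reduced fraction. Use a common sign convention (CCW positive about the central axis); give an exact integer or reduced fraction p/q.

1044/403

Stage 1: N_ring = 37 + 2·25 = 87
Stage 1: 37(ω_s−ω_c) = −87(ω_r−ω_c),  ω_s=0, ω_r=1
Stage 1: 37(0−ω_c) = −87(1−ω_c)  ⇒  124ω_c = 87  ⇒  ω_c = 87/124
  ⇒ ω_c¹/ω_r¹ = 87/124
Stage 2: N_ring = 26 + 2·22 = 70
Stage 2: 26(ω_s−ω_c) = −70(ω_r−ω_c),  ω_r=0, ω_c=1
Stage 2: ω_s = 1 − (70/26)(0−1) = 48/13
  ⇒ ω_s²/ω_c² = 48/13
Coupling ω_c² = ω_c¹ ⇒ overall = 87/124 × 48/13 = 1044/403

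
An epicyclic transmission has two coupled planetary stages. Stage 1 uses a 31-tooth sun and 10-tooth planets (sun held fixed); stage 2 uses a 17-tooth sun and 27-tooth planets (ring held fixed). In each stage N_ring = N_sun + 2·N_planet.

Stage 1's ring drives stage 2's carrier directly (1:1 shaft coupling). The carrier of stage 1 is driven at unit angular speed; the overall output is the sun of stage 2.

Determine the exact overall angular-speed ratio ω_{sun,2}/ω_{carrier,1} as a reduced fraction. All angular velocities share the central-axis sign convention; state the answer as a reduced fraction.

7216/867

Stage 1: N_ring = 31 + 2·10 = 51
Stage 1: 31(ω_s−ω_c) = −51(ω_r−ω_c),  ω_s=0, ω_c=1
Stage 1: ω_r = 1 − (31/51)(0−1) = 82/51
  ⇒ ω_r¹/ω_c¹ = 82/51
Stage 2: N_ring = 17 + 2·27 = 71
Stage 2: 17(ω_s−ω_c) = −71(ω_r−ω_c),  ω_r=0, ω_c=1
Stage 2: ω_s = 1 − (71/17)(0−1) = 88/17
  ⇒ ω_s²/ω_c² = 88/17
Coupling ω_c² = ω_r¹ ⇒ overall = 82/51 × 88/17 = 7216/867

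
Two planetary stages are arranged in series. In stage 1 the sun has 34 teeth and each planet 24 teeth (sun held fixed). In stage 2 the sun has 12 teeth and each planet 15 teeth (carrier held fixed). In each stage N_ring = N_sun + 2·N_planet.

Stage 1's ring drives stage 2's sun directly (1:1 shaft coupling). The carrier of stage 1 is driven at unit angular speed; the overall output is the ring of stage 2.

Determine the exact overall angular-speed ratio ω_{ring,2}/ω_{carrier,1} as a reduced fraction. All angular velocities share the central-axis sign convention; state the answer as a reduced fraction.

-116/287

Stage 1: N_ring = 34 + 2·24 = 82
Stage 1: 34(ω_s−ω_c) = −82(ω_r−ω_c),  ω_s=0, ω_c=1
Stage 1: ω_r = 1 − (34/82)(0−1) = 58/41
  ⇒ ω_r¹/ω_c¹ = 58/41
Stage 2: N_ring = 12 + 2·15 = 42
Stage 2: 12(ω_s−ω_c) = −42(ω_r−ω_c),  ω_c=0, ω_s=1
Stage 2: ω_r = 0 − (12/42)(1−0) = -2/7
  ⇒ ω_r²/ω_s² = -2/7
Coupling ω_s² = ω_r¹ ⇒ overall = 58/41 × -2/7 = -116/287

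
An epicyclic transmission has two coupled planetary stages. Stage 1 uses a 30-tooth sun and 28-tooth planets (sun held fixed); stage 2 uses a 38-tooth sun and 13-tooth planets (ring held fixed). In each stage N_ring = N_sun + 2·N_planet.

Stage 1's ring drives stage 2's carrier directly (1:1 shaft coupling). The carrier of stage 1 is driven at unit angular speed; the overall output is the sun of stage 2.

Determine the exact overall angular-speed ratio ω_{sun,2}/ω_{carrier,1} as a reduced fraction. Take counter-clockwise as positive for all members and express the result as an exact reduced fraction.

Stage 1: N_ring = 30 + 2·28 = 86
Stage 1: 30(ω_s−ω_c) = −86(ω_r−ω_c),  ω_s=0, ω_c=1
Stage 1: ω_r = 1 − (30/86)(0−1) = 58/43
  ⇒ ω_r¹/ω_c¹ = 58/43
Stage 2: N_ring = 38 + 2·13 = 64
Stage 2: 38(ω_s−ω_c) = −64(ω_r−ω_c),  ω_r=0, ω_c=1
Stage 2: ω_s = 1 − (64/38)(0−1) = 51/19
  ⇒ ω_s²/ω_c² = 51/19
Coupling ω_c² = ω_r¹ ⇒ overall = 58/43 × 51/19 = 2958/817

2958/817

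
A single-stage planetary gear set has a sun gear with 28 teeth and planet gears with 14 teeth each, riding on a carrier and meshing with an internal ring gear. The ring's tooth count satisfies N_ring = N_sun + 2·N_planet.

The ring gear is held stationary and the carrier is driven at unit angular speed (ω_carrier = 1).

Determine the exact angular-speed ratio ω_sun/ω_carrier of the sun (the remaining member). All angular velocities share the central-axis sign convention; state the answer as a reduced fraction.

N_ring = 28 + 2·14 = 56
28(ω_s−ω_c) = −56(ω_r−ω_c),  ω_r=0, ω_c=1
ω_s = 1 − (56/28)(0−1) = 3
ω_s/ω_c = 3

3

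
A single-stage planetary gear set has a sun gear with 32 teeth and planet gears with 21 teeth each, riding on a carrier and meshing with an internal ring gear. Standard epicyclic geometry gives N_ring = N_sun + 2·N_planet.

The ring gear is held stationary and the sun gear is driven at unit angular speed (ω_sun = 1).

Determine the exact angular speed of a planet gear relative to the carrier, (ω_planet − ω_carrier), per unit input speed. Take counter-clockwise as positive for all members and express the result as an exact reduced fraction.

-1184/1113

N_ring = 32 + 2·21 = 74
32(ω_s−ω_c) = −74(ω_r−ω_c),  ω_r=0, ω_s=1
32(1−ω_c) = −74(0−ω_c)  ⇒  106ω_c = 32  ⇒  ω_c = 16/53
sun–planet: 32·(1−16/53) = −21·(ω_p−ω_c)  ⇒  ω_p−ω_c = −(32/21)·(37/53) = -1184/1113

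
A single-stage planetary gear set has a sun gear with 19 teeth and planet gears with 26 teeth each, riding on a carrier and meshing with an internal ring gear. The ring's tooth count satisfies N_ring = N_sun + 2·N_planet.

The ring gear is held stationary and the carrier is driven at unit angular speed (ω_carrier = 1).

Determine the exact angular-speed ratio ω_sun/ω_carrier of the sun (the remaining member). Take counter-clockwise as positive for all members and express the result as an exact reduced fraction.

N_ring = 19 + 2·26 = 71
19(ω_s−ω_c) = −71(ω_r−ω_c),  ω_r=0, ω_c=1
ω_s = 1 − (71/19)(0−1) = 90/19
ω_s/ω_c = 90/19

90/19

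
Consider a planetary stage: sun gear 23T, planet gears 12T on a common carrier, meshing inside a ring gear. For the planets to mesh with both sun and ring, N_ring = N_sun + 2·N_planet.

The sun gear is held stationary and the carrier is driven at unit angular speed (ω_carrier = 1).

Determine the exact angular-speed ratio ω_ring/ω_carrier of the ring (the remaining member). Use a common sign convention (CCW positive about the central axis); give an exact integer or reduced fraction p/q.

N_ring = 23 + 2·12 = 47
23(ω_s−ω_c) = −47(ω_r−ω_c),  ω_s=0, ω_c=1
ω_r = 1 − (23/47)(0−1) = 70/47
ω_r/ω_c = 70/47

70/47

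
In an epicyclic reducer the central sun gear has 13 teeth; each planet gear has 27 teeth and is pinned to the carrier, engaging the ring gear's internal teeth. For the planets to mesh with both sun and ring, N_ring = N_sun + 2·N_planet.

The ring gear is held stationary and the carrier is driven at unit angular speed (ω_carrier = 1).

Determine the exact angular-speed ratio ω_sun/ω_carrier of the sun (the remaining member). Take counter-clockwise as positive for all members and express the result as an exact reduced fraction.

80/13

N_ring = 13 + 2·27 = 67
13(ω_s−ω_c) = −67(ω_r−ω_c),  ω_r=0, ω_c=1
ω_s = 1 − (67/13)(0−1) = 80/13
ω_s/ω_c = 80/13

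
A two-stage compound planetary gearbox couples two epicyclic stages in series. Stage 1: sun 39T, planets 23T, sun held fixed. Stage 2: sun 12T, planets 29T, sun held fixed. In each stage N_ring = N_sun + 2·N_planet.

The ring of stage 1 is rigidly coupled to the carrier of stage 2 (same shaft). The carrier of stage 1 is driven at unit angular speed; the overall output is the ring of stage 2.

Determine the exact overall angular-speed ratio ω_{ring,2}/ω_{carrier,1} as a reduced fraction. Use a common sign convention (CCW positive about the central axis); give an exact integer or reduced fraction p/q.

Stage 1: N_ring = 39 + 2·23 = 85
Stage 1: 39(ω_s−ω_c) = −85(ω_r−ω_c),  ω_s=0, ω_c=1
Stage 1: ω_r = 1 − (39/85)(0−1) = 124/85
  ⇒ ω_r¹/ω_c¹ = 124/85
Stage 2: N_ring = 12 + 2·29 = 70
Stage 2: 12(ω_s−ω_c) = −70(ω_r−ω_c),  ω_s=0, ω_c=1
Stage 2: ω_r = 1 − (12/70)(0−1) = 41/35
  ⇒ ω_r²/ω_c² = 41/35
Coupling ω_c² = ω_r¹ ⇒ overall = 124/85 × 41/35 = 5084/2975

5084/2975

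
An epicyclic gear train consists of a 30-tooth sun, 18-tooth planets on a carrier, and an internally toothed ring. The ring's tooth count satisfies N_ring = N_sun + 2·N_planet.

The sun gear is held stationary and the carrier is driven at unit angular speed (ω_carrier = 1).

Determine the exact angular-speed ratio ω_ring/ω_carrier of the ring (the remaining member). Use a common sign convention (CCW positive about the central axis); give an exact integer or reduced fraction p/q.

16/11

N_ring = 30 + 2·18 = 66
30(ω_s−ω_c) = −66(ω_r−ω_c),  ω_s=0, ω_c=1
ω_r = 1 − (30/66)(0−1) = 16/11
ω_r/ω_c = 16/11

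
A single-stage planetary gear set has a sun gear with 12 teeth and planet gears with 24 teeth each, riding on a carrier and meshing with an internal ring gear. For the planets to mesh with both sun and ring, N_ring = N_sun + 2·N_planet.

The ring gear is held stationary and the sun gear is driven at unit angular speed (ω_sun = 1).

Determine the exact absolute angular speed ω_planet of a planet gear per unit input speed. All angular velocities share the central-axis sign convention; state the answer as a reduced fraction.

-1/4

N_ring = 12 + 2·24 = 60
12(ω_s−ω_c) = −60(ω_r−ω_c),  ω_r=0, ω_s=1
12(1−ω_c) = −60(0−ω_c)  ⇒  72ω_c = 12  ⇒  ω_c = 1/6
sun–planet: 12·(1−1/6) = −24·(ω_p−ω_c)  ⇒  ω_p−ω_c = −(12/24)·(5/6) = -5/12
ω_p = 1/6 − 5/12 = -1/4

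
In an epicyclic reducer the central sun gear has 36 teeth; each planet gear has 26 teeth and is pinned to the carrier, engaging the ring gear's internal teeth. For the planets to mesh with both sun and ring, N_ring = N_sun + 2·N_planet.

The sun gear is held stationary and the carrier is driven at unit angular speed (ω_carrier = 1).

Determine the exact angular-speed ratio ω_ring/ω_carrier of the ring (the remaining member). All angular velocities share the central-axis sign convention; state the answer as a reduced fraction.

N_ring = 36 + 2·26 = 88
36(ω_s−ω_c) = −88(ω_r−ω_c),  ω_s=0, ω_c=1
ω_r = 1 − (36/88)(0−1) = 31/22
ω_r/ω_c = 31/22

31/22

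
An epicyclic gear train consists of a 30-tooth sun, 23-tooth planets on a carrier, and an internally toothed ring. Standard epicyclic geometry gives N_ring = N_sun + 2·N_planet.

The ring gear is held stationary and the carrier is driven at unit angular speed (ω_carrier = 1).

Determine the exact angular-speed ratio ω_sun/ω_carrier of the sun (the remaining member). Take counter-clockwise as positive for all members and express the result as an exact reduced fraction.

53/15

N_ring = 30 + 2·23 = 76
30(ω_s−ω_c) = −76(ω_r−ω_c),  ω_r=0, ω_c=1
ω_s = 1 − (76/30)(0−1) = 53/15
ω_s/ω_c = 53/15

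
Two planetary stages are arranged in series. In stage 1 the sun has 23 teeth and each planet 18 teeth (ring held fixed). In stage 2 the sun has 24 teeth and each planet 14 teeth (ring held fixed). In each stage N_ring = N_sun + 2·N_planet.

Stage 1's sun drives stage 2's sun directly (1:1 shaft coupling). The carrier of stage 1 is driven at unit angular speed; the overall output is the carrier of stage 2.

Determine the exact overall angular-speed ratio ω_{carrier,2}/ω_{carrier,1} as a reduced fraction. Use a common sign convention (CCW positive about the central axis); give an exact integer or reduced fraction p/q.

Stage 1: N_ring = 23 + 2·18 = 59
Stage 1: 23(ω_s−ω_c) = −59(ω_r−ω_c),  ω_r=0, ω_c=1
Stage 1: ω_s = 1 − (59/23)(0−1) = 82/23
  ⇒ ω_s¹/ω_c¹ = 82/23
Stage 2: N_ring = 24 + 2·14 = 52
Stage 2: 24(ω_s−ω_c) = −52(ω_r−ω_c),  ω_r=0, ω_s=1
Stage 2: 24(1−ω_c) = −52(0−ω_c)  ⇒  76ω_c = 24  ⇒  ω_c = 6/19
  ⇒ ω_c²/ω_s² = 6/19
Coupling ω_s² = ω_s¹ ⇒ overall = 82/23 × 6/19 = 492/437

492/437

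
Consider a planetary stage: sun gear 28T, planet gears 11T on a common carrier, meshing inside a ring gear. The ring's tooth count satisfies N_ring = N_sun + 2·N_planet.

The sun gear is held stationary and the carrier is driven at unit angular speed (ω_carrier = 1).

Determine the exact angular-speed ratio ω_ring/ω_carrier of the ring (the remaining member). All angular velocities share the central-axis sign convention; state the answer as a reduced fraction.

39/25

N_ring = 28 + 2·11 = 50
28(ω_s−ω_c) = −50(ω_r−ω_c),  ω_s=0, ω_c=1
ω_r = 1 − (28/50)(0−1) = 39/25
ω_r/ω_c = 39/25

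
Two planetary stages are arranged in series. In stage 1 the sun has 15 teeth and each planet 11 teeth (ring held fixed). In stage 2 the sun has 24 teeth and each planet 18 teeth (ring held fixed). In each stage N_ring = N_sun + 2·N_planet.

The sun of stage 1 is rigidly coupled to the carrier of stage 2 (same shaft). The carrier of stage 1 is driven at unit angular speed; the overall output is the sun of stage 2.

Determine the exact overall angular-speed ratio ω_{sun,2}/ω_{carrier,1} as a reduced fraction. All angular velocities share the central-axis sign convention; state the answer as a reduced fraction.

Stage 1: N_ring = 15 + 2·11 = 37
Stage 1: 15(ω_s−ω_c) = −37(ω_r−ω_c),  ω_r=0, ω_c=1
Stage 1: ω_s = 1 − (37/15)(0−1) = 52/15
  ⇒ ω_s¹/ω_c¹ = 52/15
Stage 2: N_ring = 24 + 2·18 = 60
Stage 2: 24(ω_s−ω_c) = −60(ω_r−ω_c),  ω_r=0, ω_c=1
Stage 2: ω_s = 1 − (60/24)(0−1) = 7/2
  ⇒ ω_s²/ω_c² = 7/2
Coupling ω_c² = ω_s¹ ⇒ overall = 52/15 × 7/2 = 182/15

182/15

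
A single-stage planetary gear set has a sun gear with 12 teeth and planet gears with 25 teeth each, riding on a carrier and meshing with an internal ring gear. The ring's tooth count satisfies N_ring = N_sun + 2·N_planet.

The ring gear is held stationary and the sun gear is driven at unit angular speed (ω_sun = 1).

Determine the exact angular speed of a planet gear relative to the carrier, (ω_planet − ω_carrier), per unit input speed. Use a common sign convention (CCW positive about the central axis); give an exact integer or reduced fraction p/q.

-372/925

N_ring = 12 + 2·25 = 62
12(ω_s−ω_c) = −62(ω_r−ω_c),  ω_r=0, ω_s=1
12(1−ω_c) = −62(0−ω_c)  ⇒  74ω_c = 12  ⇒  ω_c = 6/37
sun–planet: 12·(1−6/37) = −25·(ω_p−ω_c)  ⇒  ω_p−ω_c = −(12/25)·(31/37) = -372/925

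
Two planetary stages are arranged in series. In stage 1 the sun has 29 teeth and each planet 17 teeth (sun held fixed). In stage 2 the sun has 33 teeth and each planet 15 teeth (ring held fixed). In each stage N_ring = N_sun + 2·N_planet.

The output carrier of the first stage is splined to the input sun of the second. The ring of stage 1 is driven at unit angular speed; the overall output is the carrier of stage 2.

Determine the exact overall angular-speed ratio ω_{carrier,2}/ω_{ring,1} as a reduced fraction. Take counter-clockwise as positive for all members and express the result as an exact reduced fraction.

693/2944

Stage 1: N_ring = 29 + 2·17 = 63
Stage 1: 29(ω_s−ω_c) = −63(ω_r−ω_c),  ω_s=0, ω_r=1
Stage 1: 29(0−ω_c) = −63(1−ω_c)  ⇒  92ω_c = 63  ⇒  ω_c = 63/92
  ⇒ ω_c¹/ω_r¹ = 63/92
Stage 2: N_ring = 33 + 2·15 = 63
Stage 2: 33(ω_s−ω_c) = −63(ω_r−ω_c),  ω_r=0, ω_s=1
Stage 2: 33(1−ω_c) = −63(0−ω_c)  ⇒  96ω_c = 33  ⇒  ω_c = 11/32
  ⇒ ω_c²/ω_s² = 11/32
Coupling ω_s² = ω_c¹ ⇒ overall = 63/92 × 11/32 = 693/2944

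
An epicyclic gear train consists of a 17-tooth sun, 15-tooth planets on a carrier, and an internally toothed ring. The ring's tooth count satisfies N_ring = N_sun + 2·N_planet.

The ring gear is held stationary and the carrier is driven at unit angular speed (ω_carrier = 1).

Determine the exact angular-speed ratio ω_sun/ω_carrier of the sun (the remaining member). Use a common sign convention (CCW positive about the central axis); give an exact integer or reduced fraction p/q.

N_ring = 17 + 2·15 = 47
17(ω_s−ω_c) = −47(ω_r−ω_c),  ω_r=0, ω_c=1
ω_s = 1 − (47/17)(0−1) = 64/17
ω_s/ω_c = 64/17

64/17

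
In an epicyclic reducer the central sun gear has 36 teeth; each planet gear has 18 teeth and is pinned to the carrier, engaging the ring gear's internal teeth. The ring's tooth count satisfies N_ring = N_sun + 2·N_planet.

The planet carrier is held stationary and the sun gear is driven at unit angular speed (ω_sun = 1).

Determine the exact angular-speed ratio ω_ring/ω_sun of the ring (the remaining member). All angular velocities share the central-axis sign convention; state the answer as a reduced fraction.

N_ring = 36 + 2·18 = 72
36(ω_s−ω_c) = −72(ω_r−ω_c),  ω_c=0, ω_s=1
ω_r = 0 − (36/72)(1−0) = -1/2
ω_r/ω_s = -1/2

-1/2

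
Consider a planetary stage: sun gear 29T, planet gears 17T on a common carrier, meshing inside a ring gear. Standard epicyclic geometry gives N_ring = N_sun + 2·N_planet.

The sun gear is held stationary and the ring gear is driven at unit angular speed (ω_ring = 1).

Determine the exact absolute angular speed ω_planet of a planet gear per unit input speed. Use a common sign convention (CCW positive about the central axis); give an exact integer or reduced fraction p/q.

N_ring = 29 + 2·17 = 63
29(ω_s−ω_c) = −63(ω_r−ω_c),  ω_s=0, ω_r=1
29(0−ω_c) = −63(1−ω_c)  ⇒  92ω_c = 63  ⇒  ω_c = 63/92
sun–planet: 29·(0−63/92) = −17·(ω_p−ω_c)  ⇒  ω_p−ω_c = −(29/17)·(-63/92) = 1827/1564
ω_p = 63/92 + 1827/1564 = 63/34

63/34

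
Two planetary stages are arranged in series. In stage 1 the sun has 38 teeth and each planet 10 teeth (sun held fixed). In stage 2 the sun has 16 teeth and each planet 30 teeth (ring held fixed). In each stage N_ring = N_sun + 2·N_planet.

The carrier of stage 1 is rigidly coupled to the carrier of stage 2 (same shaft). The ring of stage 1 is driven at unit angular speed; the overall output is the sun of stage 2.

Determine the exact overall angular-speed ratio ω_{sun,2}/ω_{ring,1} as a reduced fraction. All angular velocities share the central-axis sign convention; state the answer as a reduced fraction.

667/192

Stage 1: N_ring = 38 + 2·10 = 58
Stage 1: 38(ω_s−ω_c) = −58(ω_r−ω_c),  ω_s=0, ω_r=1
Stage 1: 38(0−ω_c) = −58(1−ω_c)  ⇒  96ω_c = 58  ⇒  ω_c = 29/48
  ⇒ ω_c¹/ω_r¹ = 29/48
Stage 2: N_ring = 16 + 2·30 = 76
Stage 2: 16(ω_s−ω_c) = −76(ω_r−ω_c),  ω_r=0, ω_c=1
Stage 2: ω_s = 1 − (76/16)(0−1) = 23/4
  ⇒ ω_s²/ω_c² = 23/4
Coupling ω_c² = ω_c¹ ⇒ overall = 29/48 × 23/4 = 667/192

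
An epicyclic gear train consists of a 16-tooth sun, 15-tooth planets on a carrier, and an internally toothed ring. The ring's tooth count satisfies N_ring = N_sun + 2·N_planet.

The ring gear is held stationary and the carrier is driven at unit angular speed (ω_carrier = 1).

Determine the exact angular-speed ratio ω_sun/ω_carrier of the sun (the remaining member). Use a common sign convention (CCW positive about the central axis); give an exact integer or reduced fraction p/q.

N_ring = 16 + 2·15 = 46
16(ω_s−ω_c) = −46(ω_r−ω_c),  ω_r=0, ω_c=1
ω_s = 1 − (46/16)(0−1) = 31/8
ω_s/ω_c = 31/8

31/8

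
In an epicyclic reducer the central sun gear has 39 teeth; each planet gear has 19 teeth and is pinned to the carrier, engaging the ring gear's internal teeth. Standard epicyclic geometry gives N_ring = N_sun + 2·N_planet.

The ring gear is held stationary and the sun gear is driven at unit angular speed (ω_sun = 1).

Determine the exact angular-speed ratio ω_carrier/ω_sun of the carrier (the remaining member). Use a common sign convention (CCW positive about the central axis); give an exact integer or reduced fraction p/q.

N_ring = 39 + 2·19 = 77
39(ω_s−ω_c) = −77(ω_r−ω_c),  ω_r=0, ω_s=1
39(1−ω_c) = −77(0−ω_c)  ⇒  116ω_c = 39  ⇒  ω_c = 39/116
ω_c/ω_s = 39/116

39/116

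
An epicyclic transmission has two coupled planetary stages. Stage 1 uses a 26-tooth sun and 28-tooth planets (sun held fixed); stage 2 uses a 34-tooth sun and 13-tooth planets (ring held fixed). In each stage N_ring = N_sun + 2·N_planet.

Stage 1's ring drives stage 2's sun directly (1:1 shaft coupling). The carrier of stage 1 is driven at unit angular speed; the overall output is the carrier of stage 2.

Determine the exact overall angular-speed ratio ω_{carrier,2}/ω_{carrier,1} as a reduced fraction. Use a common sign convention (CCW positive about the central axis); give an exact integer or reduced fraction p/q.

918/1927

Stage 1: N_ring = 26 + 2·28 = 82
Stage 1: 26(ω_s−ω_c) = −82(ω_r−ω_c),  ω_s=0, ω_c=1
Stage 1: ω_r = 1 − (26/82)(0−1) = 54/41
  ⇒ ω_r¹/ω_c¹ = 54/41
Stage 2: N_ring = 34 + 2·13 = 60
Stage 2: 34(ω_s−ω_c) = −60(ω_r−ω_c),  ω_r=0, ω_s=1
Stage 2: 34(1−ω_c) = −60(0−ω_c)  ⇒  94ω_c = 34  ⇒  ω_c = 17/47
  ⇒ ω_c²/ω_s² = 17/47
Coupling ω_s² = ω_r¹ ⇒ overall = 54/41 × 17/47 = 918/1927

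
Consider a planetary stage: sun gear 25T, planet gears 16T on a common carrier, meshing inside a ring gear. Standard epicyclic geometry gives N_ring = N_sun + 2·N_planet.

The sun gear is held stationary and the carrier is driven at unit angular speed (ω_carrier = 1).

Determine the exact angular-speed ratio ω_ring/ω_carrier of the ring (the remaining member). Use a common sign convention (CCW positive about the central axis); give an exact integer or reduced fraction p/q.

N_ring = 25 + 2·16 = 57
25(ω_s−ω_c) = −57(ω_r−ω_c),  ω_s=0, ω_c=1
ω_r = 1 − (25/57)(0−1) = 82/57
ω_r/ω_c = 82/57

82/57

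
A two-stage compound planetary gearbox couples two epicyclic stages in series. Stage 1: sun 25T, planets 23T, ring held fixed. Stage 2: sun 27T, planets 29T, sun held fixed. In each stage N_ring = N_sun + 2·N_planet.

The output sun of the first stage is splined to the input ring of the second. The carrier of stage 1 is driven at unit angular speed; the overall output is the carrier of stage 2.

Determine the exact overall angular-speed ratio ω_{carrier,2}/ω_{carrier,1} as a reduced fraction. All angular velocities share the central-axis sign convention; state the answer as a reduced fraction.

Stage 1: N_ring = 25 + 2·23 = 71
Stage 1: 25(ω_s−ω_c) = −71(ω_r−ω_c),  ω_r=0, ω_c=1
Stage 1: ω_s = 1 − (71/25)(0−1) = 96/25
  ⇒ ω_s¹/ω_c¹ = 96/25
Stage 2: N_ring = 27 + 2·29 = 85
Stage 2: 27(ω_s−ω_c) = −85(ω_r−ω_c),  ω_s=0, ω_r=1
Stage 2: 27(0−ω_c) = −85(1−ω_c)  ⇒  112ω_c = 85  ⇒  ω_c = 85/112
  ⇒ ω_c²/ω_r² = 85/112
Coupling ω_r² = ω_s¹ ⇒ overall = 96/25 × 85/112 = 102/35

102/35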